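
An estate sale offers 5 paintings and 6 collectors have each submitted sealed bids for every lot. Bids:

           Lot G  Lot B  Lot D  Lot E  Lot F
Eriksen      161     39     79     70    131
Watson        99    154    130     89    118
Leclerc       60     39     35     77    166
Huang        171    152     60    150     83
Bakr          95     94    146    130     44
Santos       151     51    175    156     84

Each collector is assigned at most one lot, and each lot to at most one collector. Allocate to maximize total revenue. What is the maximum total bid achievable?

Maximum total: $806

This is the linear assignment problem.
Optimal: Eriksen→Lot G ($161), Watson→Lot B ($154), Santos→Lot D ($175), Huang→Lot E ($150), Leclerc→Lot F ($166) — total 161+154+175+150+166 = $806.
Row-greedy (each collector in turn takes its best remaining lot) gives $777, worse by 29.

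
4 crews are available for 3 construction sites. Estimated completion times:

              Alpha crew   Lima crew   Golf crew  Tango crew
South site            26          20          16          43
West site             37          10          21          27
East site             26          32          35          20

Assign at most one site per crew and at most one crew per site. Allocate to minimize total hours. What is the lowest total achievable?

Minimum total: 46 hours

This is the linear assignment problem.
Optimal: Golf crew→South site (16 hours), Lima crew→West site (10 hours), Tango crew→East site (20 hours) — total 16+10+20 = 46 hours.
Row-greedy (each crew in turn takes its cheapest remaining site) gives 71 hours, worse by 25.
Next-best assignment: Golf crew→South site, Lima crew→West site, Alpha crew→East site = 52 hours.
Checked against all permutations: 46 hours is optimal.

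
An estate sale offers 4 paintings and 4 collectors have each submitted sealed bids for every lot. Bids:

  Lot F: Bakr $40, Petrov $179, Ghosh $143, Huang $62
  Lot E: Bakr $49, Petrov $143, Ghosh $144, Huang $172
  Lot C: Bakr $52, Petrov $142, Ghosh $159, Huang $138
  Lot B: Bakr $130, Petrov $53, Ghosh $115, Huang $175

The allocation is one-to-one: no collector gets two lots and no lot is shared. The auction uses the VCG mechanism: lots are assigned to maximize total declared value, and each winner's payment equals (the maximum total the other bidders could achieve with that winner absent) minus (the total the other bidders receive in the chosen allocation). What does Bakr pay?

Efficient allocation: Bakr→Lot B ($130), Petrov→Lot F ($179), Ghosh→Lot C ($159), Huang→Lot E ($172); total welfare W = $640.
Bakr receives Lot B at value $130, so the others get W − 130 = $510.
Without Bakr: best allocation of the remaining 3 bidders over all 4 lots is Petrov→Lot F ($179), Ghosh→Lot C ($159), Huang→Lot B ($175), total $513.
VCG payment = (others' best without Bakr) − (others' welfare with Bakr) = 513 − 510 = $3.

Bakr pays $3.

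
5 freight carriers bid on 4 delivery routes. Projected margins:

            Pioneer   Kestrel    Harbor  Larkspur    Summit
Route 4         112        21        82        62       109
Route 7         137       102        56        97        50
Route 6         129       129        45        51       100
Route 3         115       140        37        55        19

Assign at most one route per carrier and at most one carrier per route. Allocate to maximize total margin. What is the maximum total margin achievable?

Max total: $475k

Optimal: Summit→Route 4 ($109k), Larkspur→Route 7 ($97k), Pioneer→Route 6 ($129k), Kestrel→Route 3 ($140k) — total 109+97+129+140 = $475k.
Next-best assignment: Harbor→Route 4, Pioneer→Route 7, Summit→Route 6, Kestrel→Route 3 = $459k.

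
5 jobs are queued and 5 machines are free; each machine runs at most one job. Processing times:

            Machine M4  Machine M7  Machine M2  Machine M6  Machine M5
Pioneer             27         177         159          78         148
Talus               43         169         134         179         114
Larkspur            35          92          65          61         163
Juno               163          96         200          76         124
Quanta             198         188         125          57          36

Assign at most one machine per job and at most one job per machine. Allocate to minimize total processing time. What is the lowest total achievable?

Minimum total: 318 min

Optimal: Pioneer→Machine M6 (78 min), Talus→Machine M4 (43 min), Larkspur→Machine M2 (65 min), Juno→Machine M7 (96 min), Quanta→Machine M5 (36 min) — total 78+43+65+96+36 = 318 min.
Min-entry greedy (repeatedly take the single cheapest remaining cell) gives 354 min, worse by 36.
Next-best assignment: Pioneer→Machine M4, Talus→Machine M2, Larkspur→Machine M6, Juno→Machine M7, Quanta→Machine M5 = 354 min.
Swapping Juno↔Pioneer (Juno→Machine M6 76 min, Pioneer→Machine M7 177 min) adds 79.
Every other assignment is strictly worse.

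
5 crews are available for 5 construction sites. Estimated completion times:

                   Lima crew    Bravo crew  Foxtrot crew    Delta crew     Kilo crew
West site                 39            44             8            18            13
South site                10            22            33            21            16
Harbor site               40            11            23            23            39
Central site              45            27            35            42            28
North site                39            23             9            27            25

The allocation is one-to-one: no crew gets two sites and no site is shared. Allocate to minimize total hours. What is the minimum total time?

Optimal: Lima crew→South site (10 hours), Bravo crew→Harbor site (11 hours), Foxtrot crew→North site (9 hours), Delta crew→West site (18 hours), Kilo crew→Central site (28 hours) — total 10+11+9+18+28 = 76 hours.

Min total: 76 hours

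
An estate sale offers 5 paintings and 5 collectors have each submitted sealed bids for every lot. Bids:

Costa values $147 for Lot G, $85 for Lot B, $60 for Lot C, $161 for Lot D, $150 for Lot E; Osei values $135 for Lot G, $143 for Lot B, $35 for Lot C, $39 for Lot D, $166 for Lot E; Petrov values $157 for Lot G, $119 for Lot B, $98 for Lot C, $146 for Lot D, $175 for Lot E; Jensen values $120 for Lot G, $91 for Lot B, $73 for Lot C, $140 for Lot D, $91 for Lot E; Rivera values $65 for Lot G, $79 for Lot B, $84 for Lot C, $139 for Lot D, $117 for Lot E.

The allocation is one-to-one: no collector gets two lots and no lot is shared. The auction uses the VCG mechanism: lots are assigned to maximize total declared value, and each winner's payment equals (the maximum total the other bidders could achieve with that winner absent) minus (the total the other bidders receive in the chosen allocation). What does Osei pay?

Osei pays $6.

Efficient allocation: Costa→Lot G ($147), Osei→Lot B ($143), Petrov→Lot E ($175), Jensen→Lot D ($140), Rivera→Lot C ($84); total welfare W = $689.
Osei receives Lot B at value $143, so the others get W − 143 = $546.
Without Osei: best allocation of the remaining 4 bidders over all 5 lots is Costa→Lot G ($147), Petrov→Lot E ($175), Jensen→Lot B ($91), Rivera→Lot D ($139), total $552.
VCG payment = (others' best without Osei) − (others' welfare with Osei) = 552 − 546 = $6.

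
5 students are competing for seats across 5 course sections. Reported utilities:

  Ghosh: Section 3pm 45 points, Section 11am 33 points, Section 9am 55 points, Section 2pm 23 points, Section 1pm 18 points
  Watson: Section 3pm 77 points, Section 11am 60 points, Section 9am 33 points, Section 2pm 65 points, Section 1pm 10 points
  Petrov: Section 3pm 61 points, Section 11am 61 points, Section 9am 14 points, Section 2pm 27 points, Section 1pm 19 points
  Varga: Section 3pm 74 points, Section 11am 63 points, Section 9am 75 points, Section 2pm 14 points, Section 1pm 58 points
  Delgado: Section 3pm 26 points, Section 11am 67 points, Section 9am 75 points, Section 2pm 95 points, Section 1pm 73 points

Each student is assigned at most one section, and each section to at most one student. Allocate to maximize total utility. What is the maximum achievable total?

Optimal: Ghosh→Section 9am (55 points), Watson→Section 3pm (77 points), Petrov→Section 11am (61 points), Varga→Section 1pm (58 points), Delgado→Section 2pm (95 points) — total 55+77+61+58+95 = 346 points.
Max-entry greedy (repeatedly take the single best remaining cell) gives 326 points, worse by 20.
Next-best assignment: Ghosh→Section 9am, Watson→Section 11am, Petrov→Section 3pm, Varga→Section 1pm, Delgado→Section 2pm = 329 points.
No other one-to-one assignment exceeds 346 points.

Max total: 346 points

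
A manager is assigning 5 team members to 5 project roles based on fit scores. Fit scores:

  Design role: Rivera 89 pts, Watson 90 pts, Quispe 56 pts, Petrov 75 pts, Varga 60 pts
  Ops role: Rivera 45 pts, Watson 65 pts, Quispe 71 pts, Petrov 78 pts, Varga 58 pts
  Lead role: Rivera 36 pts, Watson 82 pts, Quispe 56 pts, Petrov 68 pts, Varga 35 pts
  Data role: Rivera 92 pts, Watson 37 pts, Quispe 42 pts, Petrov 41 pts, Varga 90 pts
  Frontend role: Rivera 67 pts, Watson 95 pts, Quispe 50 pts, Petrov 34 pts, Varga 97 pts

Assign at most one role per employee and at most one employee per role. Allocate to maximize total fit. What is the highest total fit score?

Max total: 418 pts

This is the linear assignment problem.
Optimal: Rivera→Data role (92 pts), Watson→Design role (90 pts), Quispe→Ops role (71 pts), Petrov→Lead role (68 pts), Varga→Frontend role (97 pts) — total 92+90+71+68+97 = 418 pts.
Swapping Rivera↔Varga (Rivera→Frontend role 67 pts, Varga→Data role 90 pts) loses 32.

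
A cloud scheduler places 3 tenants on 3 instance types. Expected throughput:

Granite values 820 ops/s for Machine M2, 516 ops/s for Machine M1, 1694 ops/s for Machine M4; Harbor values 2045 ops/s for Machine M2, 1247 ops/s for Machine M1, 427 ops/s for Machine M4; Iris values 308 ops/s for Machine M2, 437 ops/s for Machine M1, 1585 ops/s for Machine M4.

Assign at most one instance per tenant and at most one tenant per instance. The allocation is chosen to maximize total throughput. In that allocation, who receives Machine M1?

This is a one-to-one assignment (maximum-weight bipartite matching).
Optimal: Granite→Machine M4 (1694 ops/s), Harbor→Machine M2 (2045 ops/s), Iris→Machine M1 (437 ops/s) — total 1694+2045+437 = 4176 ops/s.
Checked against all permutations: 4176 ops/s is optimal.
Iris's own top instance is Machine M4 (1585 ops/s), but forcing Iris→Machine M4 and reassigning the rest optimally gives only 4146 ops/s — worse by 30.

Iris receives Machine M1.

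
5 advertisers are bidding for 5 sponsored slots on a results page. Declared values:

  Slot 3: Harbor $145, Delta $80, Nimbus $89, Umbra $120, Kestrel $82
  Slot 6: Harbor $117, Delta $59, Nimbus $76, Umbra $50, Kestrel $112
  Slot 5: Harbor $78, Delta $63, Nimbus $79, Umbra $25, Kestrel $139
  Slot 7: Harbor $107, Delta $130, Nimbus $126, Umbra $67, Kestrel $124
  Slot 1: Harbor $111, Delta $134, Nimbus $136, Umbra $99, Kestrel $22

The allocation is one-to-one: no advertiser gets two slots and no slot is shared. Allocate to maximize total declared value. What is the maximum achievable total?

Maximum total: $642

This is the linear assignment problem.
Optimal: Harbor→Slot 6 ($117), Delta→Slot 7 ($130), Nimbus→Slot 1 ($136), Umbra→Slot 3 ($120), Kestrel→Slot 5 ($139) — total 117+130+136+120+139 = $642.
Max-entry greedy (repeatedly take the single best remaining cell) gives $600, worse by 42.
Next-best assignment: Harbor→Slot 6, Delta→Slot 1, Nimbus→Slot 7, Umbra→Slot 3, Kestrel→Slot 5 = $636.
Swapping Delta↔Nimbus (Delta→Slot 1 $134, Nimbus→Slot 7 $126) loses 6.
Every other assignment is strictly worse.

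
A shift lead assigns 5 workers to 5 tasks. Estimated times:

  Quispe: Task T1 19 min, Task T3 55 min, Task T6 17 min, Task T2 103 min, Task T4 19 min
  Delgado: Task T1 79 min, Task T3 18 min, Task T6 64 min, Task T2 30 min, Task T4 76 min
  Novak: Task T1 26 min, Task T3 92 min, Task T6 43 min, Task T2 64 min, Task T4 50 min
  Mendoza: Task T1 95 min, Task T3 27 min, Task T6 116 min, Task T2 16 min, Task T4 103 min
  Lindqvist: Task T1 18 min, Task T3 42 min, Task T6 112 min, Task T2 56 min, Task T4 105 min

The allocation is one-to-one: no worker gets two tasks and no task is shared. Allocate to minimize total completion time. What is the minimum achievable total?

This is the linear assignment problem.
Optimal: Quispe→Task T4 (19 min), Delgado→Task T3 (18 min), Novak→Task T6 (43 min), Mendoza→Task T2 (16 min), Lindqvist→Task T1 (18 min) — total 19+18+43+16+18 = 114 min.
Swapping Lindqvist↔Quispe (Lindqvist→Task T4 105 min, Quispe→Task T1 19 min) adds 87.
Every other assignment is strictly worse.

Min total: 114 min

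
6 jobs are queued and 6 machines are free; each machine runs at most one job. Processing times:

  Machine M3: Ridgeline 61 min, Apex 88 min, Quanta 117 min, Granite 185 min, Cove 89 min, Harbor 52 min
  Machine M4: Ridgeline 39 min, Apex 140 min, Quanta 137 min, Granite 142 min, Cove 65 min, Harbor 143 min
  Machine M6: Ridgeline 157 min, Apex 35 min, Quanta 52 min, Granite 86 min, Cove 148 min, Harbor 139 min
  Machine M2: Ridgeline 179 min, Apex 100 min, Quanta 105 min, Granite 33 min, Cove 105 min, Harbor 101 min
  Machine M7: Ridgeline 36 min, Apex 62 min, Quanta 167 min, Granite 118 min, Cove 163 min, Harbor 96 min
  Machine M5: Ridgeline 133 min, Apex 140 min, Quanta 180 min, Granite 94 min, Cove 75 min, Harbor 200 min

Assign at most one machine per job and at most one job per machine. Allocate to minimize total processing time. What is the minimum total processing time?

This is a one-to-one assignment (minimum-cost bipartite matching).
Optimal: Ridgeline→Machine M4 (39 min), Apex→Machine M7 (62 min), Quanta→Machine M6 (52 min), Granite→Machine M2 (33 min), Cove→Machine M5 (75 min), Harbor→Machine M3 (52 min) — total 39+62+52+33+75+52 = 313 min.
Column-greedy (each machine in turn goes to its cheapest remaining job) gives 502 min, worse by 189.
Next-best assignment: Ridgeline→Machine M7, Apex→Machine M6, Quanta→Machine M4, Granite→Machine M2, Cove→Machine M5, Harbor→Machine M3 = 368 min.

Min total: 313 min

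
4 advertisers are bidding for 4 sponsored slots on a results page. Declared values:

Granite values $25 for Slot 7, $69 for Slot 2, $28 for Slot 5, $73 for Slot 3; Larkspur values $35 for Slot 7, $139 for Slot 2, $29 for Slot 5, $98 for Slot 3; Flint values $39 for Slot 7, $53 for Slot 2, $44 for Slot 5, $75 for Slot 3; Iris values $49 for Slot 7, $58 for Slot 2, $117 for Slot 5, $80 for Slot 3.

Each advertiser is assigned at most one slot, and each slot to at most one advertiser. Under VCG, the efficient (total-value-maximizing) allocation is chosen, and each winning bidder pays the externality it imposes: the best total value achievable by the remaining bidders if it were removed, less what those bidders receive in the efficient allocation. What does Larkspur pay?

Larkspur pays $32.

Efficient allocation: Granite→Slot 3 ($73), Larkspur→Slot 2 ($139), Flint→Slot 7 ($39), Iris→Slot 5 ($117); total welfare W = $368.
Larkspur receives Slot 2 at value $139, so the others get W − 139 = $229.
Without Larkspur: best allocation of the remaining 3 bidders over all 4 slots is Granite→Slot 2 ($69), Flint→Slot 3 ($75), Iris→Slot 5 ($117), total $261.
VCG payment = (others' best without Larkspur) − (others' welfare with Larkspur) = 261 − 229 = $32.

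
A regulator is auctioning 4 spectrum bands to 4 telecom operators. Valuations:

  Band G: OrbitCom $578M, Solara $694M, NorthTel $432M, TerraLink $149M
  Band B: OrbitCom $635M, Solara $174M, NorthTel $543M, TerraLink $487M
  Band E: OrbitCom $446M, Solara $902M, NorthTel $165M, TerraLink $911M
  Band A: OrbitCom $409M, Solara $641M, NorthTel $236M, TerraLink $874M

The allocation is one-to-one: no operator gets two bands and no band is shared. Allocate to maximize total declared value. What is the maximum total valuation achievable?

Max total: $2897M

Optimal: OrbitCom→Band G ($578M), Solara→Band E ($902M), NorthTel→Band B ($543M), TerraLink→Band A ($874M) — total 578+902+543+874 = $2897M.
Row-greedy (each operator in turn takes its best remaining band) gives $2843M, worse by 54.
Next-best assignment: OrbitCom→Band B, Solara→Band E, NorthTel→Band G, TerraLink→Band A = $2843M.
Swapping TerraLink↔OrbitCom (TerraLink→Band G $149M, OrbitCom→Band A $409M) loses 894.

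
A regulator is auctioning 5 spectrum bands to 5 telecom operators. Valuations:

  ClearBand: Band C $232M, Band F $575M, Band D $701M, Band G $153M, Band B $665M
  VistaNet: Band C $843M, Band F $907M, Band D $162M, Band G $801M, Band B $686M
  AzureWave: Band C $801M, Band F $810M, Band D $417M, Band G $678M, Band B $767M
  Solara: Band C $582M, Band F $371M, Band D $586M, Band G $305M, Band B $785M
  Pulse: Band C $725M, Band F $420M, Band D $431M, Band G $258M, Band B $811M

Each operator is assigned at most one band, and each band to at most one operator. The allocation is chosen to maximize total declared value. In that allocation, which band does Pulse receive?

Treat this as an assignment problem: match each operator to one band.
Optimal: ClearBand→Band D ($701M), VistaNet→Band G ($801M), AzureWave→Band F ($810M), Solara→Band B ($785M), Pulse→Band C ($725M) — total 701+801+810+785+725 = $3822M.
Column-greedy (each band in turn goes to its best remaining operator) gives $3470M, worse by 352.
Every other assignment is strictly worse.
Pulse's own top band is Band B ($811M), but forcing Pulse→Band B and reassigning the rest optimally gives only $3705M — worse by 117.

Pulse receives Band C.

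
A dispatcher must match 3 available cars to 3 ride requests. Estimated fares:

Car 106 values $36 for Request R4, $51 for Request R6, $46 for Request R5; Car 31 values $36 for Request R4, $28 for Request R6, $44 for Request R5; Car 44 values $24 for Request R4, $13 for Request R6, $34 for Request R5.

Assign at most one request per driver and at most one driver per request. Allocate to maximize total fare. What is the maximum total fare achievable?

Max total: $121

This is a one-to-one assignment (maximum-weight bipartite matching).
Optimal: Car 106→Request R6 ($51), Car 31→Request R4 ($36), Car 44→Request R5 ($34) — total 51+36+34 = $121.
Column-greedy (each request in turn goes to its best remaining driver) gives $98, worse by 23.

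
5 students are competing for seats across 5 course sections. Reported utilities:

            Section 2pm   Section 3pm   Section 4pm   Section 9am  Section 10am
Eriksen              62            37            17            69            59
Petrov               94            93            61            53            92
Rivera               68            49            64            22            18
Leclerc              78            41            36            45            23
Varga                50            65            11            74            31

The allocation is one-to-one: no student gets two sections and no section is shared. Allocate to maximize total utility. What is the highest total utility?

Optimal: Eriksen→Section 9am (69 points), Petrov→Section 10am (92 points), Rivera→Section 4pm (64 points), Leclerc→Section 2pm (78 points), Varga→Section 3pm (65 points) — total 69+92+64+78+65 = 368 points.
Row-greedy (each student in turn takes its best remaining section) gives 299 points, worse by 69.

Maximum total: 368 points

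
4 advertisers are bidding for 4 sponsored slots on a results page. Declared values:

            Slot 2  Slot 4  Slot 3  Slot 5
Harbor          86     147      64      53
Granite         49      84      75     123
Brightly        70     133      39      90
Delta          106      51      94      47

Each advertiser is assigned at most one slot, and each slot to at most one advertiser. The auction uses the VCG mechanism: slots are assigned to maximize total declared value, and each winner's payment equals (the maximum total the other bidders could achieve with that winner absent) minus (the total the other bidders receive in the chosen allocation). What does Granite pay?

Efficient allocation: Harbor→Slot 2 ($86), Granite→Slot 5 ($123), Brightly→Slot 4 ($133), Delta→Slot 3 ($94); total welfare W = $436.
Granite receives Slot 5 at value $123, so the others get W − 123 = $313.
Without Granite: best allocation of the remaining 3 bidders over all 4 slots is Harbor→Slot 4 ($147), Brightly→Slot 5 ($90), Delta→Slot 2 ($106), total $343.
VCG payment = (others' best without Granite) − (others' welfare with Granite) = 343 − 313 = $30.

Granite pays $30.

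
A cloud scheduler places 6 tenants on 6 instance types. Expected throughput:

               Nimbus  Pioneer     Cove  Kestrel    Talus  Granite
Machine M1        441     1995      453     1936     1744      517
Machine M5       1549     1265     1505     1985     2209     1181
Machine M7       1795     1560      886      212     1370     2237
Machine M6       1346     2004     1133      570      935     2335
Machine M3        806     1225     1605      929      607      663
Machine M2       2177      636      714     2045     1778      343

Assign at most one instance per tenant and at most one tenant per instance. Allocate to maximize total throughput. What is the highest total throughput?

Optimal: Nimbus→Machine M2 (2177 ops/s), Pioneer→Machine M6 (2004 ops/s), Cove→Machine M3 (1605 ops/s), Kestrel→Machine M1 (1936 ops/s), Talus→Machine M5 (2209 ops/s), Granite→Machine M7 (2237 ops/s) — total 2177+2004+1605+1936+2209+2237 = 12168 ops/s.
Column-greedy (each instance in turn goes to its best remaining tenant) gives 11437 ops/s, worse by 731.

Maximum total: 12168 ops/s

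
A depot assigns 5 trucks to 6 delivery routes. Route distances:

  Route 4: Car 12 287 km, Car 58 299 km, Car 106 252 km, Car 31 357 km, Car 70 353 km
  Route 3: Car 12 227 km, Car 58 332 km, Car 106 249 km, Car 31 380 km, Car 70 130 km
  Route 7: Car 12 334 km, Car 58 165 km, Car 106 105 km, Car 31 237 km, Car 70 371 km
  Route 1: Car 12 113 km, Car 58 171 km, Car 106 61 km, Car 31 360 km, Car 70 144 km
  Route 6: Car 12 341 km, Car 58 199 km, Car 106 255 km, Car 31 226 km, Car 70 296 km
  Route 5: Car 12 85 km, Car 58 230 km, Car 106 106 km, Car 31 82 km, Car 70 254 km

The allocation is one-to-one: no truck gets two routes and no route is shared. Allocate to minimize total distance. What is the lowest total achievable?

This is the linear assignment problem.
Optimal: Car 12→Route 1 (113 km), Car 58→Route 6 (199 km), Car 106→Route 7 (105 km), Car 31→Route 5 (82 km), Car 70→Route 3 (130 km) — total 113+199+105+82+130 = 629 km.
Column-greedy (each route in turn goes to its cheapest remaining truck) gives 886 km, worse by 257.
Swapping Car 12↔Car 70 (Car 12→Route 3 227 km, Car 70→Route 1 144 km) adds 128.
Every other assignment is strictly worse.

Minimum total: 629 km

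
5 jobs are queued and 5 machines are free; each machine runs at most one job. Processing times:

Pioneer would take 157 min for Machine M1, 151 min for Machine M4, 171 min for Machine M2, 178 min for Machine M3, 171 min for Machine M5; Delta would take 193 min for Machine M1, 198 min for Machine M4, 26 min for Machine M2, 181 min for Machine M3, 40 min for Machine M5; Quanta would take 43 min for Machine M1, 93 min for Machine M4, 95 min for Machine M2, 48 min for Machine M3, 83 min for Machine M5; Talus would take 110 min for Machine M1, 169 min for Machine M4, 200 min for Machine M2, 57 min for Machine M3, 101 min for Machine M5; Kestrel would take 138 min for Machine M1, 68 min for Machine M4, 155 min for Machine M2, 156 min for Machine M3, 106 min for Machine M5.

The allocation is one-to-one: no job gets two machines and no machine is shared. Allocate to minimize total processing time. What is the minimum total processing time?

Minimum total: 365 min

Optimal: Pioneer→Machine M5 (171 min), Delta→Machine M2 (26 min), Quanta→Machine M1 (43 min), Talus→Machine M3 (57 min), Kestrel→Machine M4 (68 min) — total 171+26+43+57+68 = 365 min.
Row-greedy (each job in turn takes its cheapest remaining machine) gives 383 min, worse by 18.
Next-best assignment: Pioneer→Machine M2, Delta→Machine M5, Quanta→Machine M1, Talus→Machine M3, Kestrel→Machine M4 = 379 min.
Swapping Pioneer↔Delta (Pioneer→Machine M2 171 min, Delta→Machine M5 40 min) adds 14.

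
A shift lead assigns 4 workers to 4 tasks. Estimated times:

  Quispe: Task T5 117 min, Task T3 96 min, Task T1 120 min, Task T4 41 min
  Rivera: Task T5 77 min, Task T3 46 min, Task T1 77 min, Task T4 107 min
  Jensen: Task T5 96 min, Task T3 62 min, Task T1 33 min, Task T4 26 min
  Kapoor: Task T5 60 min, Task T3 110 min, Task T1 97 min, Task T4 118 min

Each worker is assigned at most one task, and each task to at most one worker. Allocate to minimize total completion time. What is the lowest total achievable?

Min total: 180 min

Optimal: Quispe→Task T4 (41 min), Rivera→Task T3 (46 min), Jensen→Task T1 (33 min), Kapoor→Task T5 (60 min) — total 41+46+33+60 = 180 min.
Min-entry greedy (repeatedly take the single cheapest remaining cell) gives 252 min, worse by 72.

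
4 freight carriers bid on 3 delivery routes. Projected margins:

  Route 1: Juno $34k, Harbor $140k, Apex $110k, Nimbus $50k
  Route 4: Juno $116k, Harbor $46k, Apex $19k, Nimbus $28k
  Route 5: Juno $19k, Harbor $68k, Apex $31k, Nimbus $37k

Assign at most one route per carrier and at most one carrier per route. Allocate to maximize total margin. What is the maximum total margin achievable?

Optimal: Apex→Route 1 ($110k), Juno→Route 4 ($116k), Harbor→Route 5 ($68k) — total 110+116+68 = $294k.
Row-greedy (each carrier in turn takes its best remaining route) gives $287k, worse by 7.
Next-best assignment: Harbor→Route 1, Juno→Route 4, Nimbus→Route 5 = $293k.
Every other assignment is strictly worse.

Max total: $294k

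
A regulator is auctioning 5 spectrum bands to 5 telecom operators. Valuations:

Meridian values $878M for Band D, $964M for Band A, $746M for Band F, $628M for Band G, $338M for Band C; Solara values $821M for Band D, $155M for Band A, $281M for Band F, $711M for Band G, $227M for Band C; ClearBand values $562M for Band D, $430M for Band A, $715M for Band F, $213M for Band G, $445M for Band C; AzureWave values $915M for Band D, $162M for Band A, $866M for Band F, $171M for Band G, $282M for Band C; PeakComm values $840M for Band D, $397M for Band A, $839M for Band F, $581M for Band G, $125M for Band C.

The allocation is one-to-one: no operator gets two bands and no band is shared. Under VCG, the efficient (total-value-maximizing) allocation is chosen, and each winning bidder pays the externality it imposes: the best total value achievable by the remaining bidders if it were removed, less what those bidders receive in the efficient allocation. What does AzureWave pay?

Efficient allocation: Meridian→Band A ($964M), Solara→Band G ($711M), ClearBand→Band C ($445M), AzureWave→Band D ($915M), PeakComm→Band F ($839M); total welfare W = $3874M.
AzureWave receives Band D at value $915M, so the others get W − 915 = $2959M.
Without AzureWave: best allocation of the remaining 4 bidders over all 5 bands is Meridian→Band A ($964M), Solara→Band G ($711M), ClearBand→Band F ($715M), PeakComm→Band D ($840M), total $3230M.
VCG payment = (others' best without AzureWave) − (others' welfare with AzureWave) = 3230 − 2959 = $271M.

AzureWave pays $271M.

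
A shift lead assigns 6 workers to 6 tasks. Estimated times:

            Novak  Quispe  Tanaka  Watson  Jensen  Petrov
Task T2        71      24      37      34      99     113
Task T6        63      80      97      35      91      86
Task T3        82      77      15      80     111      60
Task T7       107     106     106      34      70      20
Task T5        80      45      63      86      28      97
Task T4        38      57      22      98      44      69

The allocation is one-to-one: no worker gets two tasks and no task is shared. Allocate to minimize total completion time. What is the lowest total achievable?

Minimum total: 160 min

Treat this as an assignment problem: match each worker to one task.
Optimal: Novak→Task T4 (38 min), Quispe→Task T2 (24 min), Tanaka→Task T3 (15 min), Watson→Task T6 (35 min), Jensen→Task T5 (28 min), Petrov→Task T7 (20 min) — total 38+24+15+35+28+20 = 160 min.
Row-greedy (each worker in turn takes its cheapest remaining task) gives 225 min, worse by 65.
Next-best assignment: Novak→Task T3, Quispe→Task T2, Tanaka→Task T4, Watson→Task T6, Jensen→Task T5, Petrov→Task T7 = 211 min.
Checked against all permutations: 160 min is optimal.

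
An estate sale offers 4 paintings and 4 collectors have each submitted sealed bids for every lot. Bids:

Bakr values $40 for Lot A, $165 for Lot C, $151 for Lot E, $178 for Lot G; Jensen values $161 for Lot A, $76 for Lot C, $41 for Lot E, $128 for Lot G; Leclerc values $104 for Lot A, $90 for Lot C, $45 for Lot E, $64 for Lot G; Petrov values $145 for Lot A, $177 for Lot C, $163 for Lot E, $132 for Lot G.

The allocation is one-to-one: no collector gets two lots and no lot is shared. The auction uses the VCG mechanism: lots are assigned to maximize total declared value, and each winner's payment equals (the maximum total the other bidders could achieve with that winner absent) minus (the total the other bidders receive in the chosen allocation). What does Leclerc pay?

Leclerc pays $14.

Efficient allocation: Bakr→Lot G ($178), Jensen→Lot A ($161), Leclerc→Lot C ($90), Petrov→Lot E ($163); total welfare W = $592.
Leclerc receives Lot C at value $90, so the others get W − 90 = $502.
Without Leclerc: best allocation of the remaining 3 bidders over all 4 lots is Bakr→Lot G ($178), Jensen→Lot A ($161), Petrov→Lot C ($177), total $516.
VCG payment = (others' best without Leclerc) − (others' welfare with Leclerc) = 516 − 502 = $14.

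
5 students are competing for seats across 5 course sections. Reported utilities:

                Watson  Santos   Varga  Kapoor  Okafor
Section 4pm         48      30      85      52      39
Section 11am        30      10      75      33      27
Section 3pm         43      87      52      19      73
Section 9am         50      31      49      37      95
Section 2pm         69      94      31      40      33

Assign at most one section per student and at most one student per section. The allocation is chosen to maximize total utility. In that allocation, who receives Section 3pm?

Treat this as an assignment problem: match each student to one section.
Optimal: Watson→Section 2pm (69 points), Santos→Section 3pm (87 points), Varga→Section 11am (75 points), Kapoor→Section 4pm (52 points), Okafor→Section 9am (95 points) — total 69+87+75+52+95 = 378 points.
Santos's own top section is Section 2pm (94 points), but forcing Santos→Section 2pm and reassigning the rest optimally gives only 359 points — worse by 19.

Santos receives Section 3pm.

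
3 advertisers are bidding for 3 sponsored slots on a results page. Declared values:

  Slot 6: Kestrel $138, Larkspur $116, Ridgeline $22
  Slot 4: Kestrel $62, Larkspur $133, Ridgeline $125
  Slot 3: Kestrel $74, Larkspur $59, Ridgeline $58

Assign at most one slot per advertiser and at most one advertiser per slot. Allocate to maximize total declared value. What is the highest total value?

Treat this as an assignment problem: match each advertiser to one slot.
Optimal: Kestrel→Slot 6 ($138), Larkspur→Slot 4 ($133), Ridgeline→Slot 3 ($58) — total 138+133+58 = $329.
Checked against all permutations: $329 is optimal.

Maximum total: $329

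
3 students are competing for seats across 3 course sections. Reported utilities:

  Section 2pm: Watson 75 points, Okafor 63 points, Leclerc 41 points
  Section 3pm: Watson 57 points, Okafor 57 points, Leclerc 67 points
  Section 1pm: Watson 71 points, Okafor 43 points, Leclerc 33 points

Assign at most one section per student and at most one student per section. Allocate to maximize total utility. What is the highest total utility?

Optimal: Watson→Section 1pm (71 points), Okafor→Section 2pm (63 points), Leclerc→Section 3pm (67 points) — total 71+63+67 = 201 points.

Maximum total: 201 points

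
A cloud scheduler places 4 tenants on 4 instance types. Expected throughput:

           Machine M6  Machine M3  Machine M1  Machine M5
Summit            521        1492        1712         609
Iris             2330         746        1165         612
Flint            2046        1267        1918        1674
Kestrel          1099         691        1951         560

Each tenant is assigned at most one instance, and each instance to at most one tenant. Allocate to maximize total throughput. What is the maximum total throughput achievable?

This is the linear assignment problem.
Optimal: Summit→Machine M3 (1492 ops/s), Iris→Machine M6 (2330 ops/s), Flint→Machine M5 (1674 ops/s), Kestrel→Machine M1 (1951 ops/s) — total 1492+2330+1674+1951 = 7447 ops/s.
Next-best assignment: Summit→Machine M1, Iris→Machine M6, Flint→Machine M5, Kestrel→Machine M3 = 6407 ops/s.

Max total: 7447 ops/s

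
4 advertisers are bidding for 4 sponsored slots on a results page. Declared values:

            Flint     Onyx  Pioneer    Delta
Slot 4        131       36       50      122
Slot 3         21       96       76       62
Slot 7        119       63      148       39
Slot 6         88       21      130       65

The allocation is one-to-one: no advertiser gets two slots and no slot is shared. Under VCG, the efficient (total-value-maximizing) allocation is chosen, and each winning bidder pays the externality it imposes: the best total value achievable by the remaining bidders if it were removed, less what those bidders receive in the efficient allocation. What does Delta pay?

Delta pays $30.

Efficient allocation: Flint→Slot 7 ($119), Onyx→Slot 3 ($96), Pioneer→Slot 6 ($130), Delta→Slot 4 ($122); total welfare W = $467.
Delta receives Slot 4 at value $122, so the others get W − 122 = $345.
Without Delta: best allocation of the remaining 3 bidders over all 4 slots is Flint→Slot 4 ($131), Onyx→Slot 3 ($96), Pioneer→Slot 7 ($148), total $375.
VCG payment = (others' best without Delta) − (others' welfare with Delta) = 375 − 345 = $30.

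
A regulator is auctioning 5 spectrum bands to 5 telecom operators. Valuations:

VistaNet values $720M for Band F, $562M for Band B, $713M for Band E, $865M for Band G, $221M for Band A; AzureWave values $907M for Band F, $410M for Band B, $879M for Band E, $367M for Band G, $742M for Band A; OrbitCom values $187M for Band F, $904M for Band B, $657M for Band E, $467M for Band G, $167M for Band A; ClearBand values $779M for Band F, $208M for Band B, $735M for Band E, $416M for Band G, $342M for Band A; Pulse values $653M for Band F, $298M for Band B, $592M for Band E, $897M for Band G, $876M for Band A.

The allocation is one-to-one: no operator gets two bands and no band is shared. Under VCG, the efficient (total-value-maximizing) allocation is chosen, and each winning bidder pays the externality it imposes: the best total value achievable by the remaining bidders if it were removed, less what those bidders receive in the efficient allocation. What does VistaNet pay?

VistaNet pays $21M.

Efficient allocation: VistaNet→Band G ($865M), AzureWave→Band E ($879M), OrbitCom→Band B ($904M), ClearBand→Band F ($779M), Pulse→Band A ($876M); total welfare W = $4303M.
VistaNet receives Band G at value $865M, so the others get W − 865 = $3438M.
Without VistaNet: best allocation of the remaining 4 bidders over all 5 bands is AzureWave→Band E ($879M), OrbitCom→Band B ($904M), ClearBand→Band F ($779M), Pulse→Band G ($897M), total $3459M.
VCG payment = (others' best without VistaNet) − (others' welfare with VistaNet) = 3459 − 3438 = $21M.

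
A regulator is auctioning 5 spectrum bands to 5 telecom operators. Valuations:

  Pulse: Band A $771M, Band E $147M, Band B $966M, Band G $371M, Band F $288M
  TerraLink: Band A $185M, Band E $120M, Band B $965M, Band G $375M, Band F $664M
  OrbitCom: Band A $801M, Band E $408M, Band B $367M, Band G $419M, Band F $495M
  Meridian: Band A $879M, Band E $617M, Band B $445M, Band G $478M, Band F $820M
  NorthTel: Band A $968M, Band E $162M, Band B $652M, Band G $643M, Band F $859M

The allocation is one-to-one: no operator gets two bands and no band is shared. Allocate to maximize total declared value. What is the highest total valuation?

Max total: $3691M

Optimal: Pulse→Band B ($966M), TerraLink→Band F ($664M), OrbitCom→Band A ($801M), Meridian→Band E ($617M), NorthTel→Band G ($643M) — total 966+664+801+617+643 = $3691M.
Swapping TerraLink↔Pulse (TerraLink→Band B $965M, Pulse→Band F $288M) loses 377.
No other one-to-one assignment exceeds $3691M.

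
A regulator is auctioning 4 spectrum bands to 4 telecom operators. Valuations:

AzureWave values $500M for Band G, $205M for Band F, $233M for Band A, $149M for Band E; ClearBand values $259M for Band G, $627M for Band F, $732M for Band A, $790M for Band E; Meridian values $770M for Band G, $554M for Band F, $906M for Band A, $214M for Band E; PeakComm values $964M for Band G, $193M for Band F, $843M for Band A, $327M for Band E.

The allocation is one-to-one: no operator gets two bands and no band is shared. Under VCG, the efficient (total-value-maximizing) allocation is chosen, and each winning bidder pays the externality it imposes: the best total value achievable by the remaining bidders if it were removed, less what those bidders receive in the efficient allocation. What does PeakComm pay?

PeakComm pays $295M.

Efficient allocation: AzureWave→Band F ($205M), ClearBand→Band E ($790M), Meridian→Band A ($906M), PeakComm→Band G ($964M); total welfare W = $2865M.
PeakComm receives Band G at value $964M, so the others get W − 964 = $1901M.
Without PeakComm: best allocation of the remaining 3 bidders over all 4 bands is AzureWave→Band G ($500M), ClearBand→Band E ($790M), Meridian→Band A ($906M), total $2196M.
VCG payment = (others' best without PeakComm) − (others' welfare with PeakComm) = 2196 − 1901 = $295M.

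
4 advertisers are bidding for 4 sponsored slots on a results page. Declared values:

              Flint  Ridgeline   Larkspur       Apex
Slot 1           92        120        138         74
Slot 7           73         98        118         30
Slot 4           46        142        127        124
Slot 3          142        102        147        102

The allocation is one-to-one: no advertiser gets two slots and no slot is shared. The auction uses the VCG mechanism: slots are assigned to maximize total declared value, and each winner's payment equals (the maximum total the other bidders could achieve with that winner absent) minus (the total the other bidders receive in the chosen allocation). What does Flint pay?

Efficient allocation: Flint→Slot 3 ($142), Ridgeline→Slot 1 ($120), Larkspur→Slot 7 ($118), Apex→Slot 4 ($124); total welfare W = $504.
Flint receives Slot 3 at value $142, so the others get W − 142 = $362.
Without Flint: best allocation of the remaining 3 bidders over all 4 slots is Ridgeline→Slot 1 ($120), Larkspur→Slot 3 ($147), Apex→Slot 4 ($124), total $391.
VCG payment = (others' best without Flint) − (others' welfare with Flint) = 391 − 362 = $29.

Flint pays $29.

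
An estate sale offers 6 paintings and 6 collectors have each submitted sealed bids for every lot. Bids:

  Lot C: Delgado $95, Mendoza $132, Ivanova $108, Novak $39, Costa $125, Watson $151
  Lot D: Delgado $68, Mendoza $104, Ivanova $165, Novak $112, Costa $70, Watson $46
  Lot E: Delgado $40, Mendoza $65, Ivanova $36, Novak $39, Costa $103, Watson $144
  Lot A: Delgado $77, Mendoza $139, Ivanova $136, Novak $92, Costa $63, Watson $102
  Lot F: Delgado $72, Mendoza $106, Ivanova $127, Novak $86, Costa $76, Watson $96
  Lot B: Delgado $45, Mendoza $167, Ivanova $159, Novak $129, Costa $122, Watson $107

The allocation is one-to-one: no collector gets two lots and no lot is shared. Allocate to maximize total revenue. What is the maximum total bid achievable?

Maximum total: $774

Optimal: Delgado→Lot F ($72), Mendoza→Lot A ($139), Ivanova→Lot D ($165), Novak→Lot B ($129), Costa→Lot C ($125), Watson→Lot E ($144) — total 72+139+165+129+125+144 = $774.
Max-entry greedy (repeatedly take the single best remaining cell) gives $750, worse by 24.
Next-best assignment: Delgado→Lot F, Mendoza→Lot B, Ivanova→Lot D, Novak→Lot A, Costa→Lot C, Watson→Lot E = $765.
Swapping Novak↔Delgado (Novak→Lot F $86, Delgado→Lot B $45) loses 70.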